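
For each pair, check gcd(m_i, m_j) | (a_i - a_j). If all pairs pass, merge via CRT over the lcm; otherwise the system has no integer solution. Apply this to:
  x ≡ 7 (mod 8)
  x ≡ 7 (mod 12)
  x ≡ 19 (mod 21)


Moduli 8, 12, 21 are not pairwise coprime, so CRT works modulo lcm(m_i) when all pairwise compatibility conditions hold.
Pairwise compatibility: gcd(m_i, m_j) must divide a_i - a_j for every pair.
Merge one congruence at a time:
  Start: x ≡ 7 (mod 8).
  Combine with x ≡ 7 (mod 12): gcd(8, 12) = 4; 7 - 7 = 0, which IS divisible by 4, so compatible.
    Write x = 7 + 8·t and substitute into x ≡ 7 (mod 12): 8·t ≡ 7 − 7 = 0 (mod 12).
    Divide the congruence (and modulus) by g = 4: 2·t ≡ 0 (mod 3).
    The inverse of 2 mod 3 is 2 (since 2·2 = 4 = 1·3 + 1), so t ≡ 2·0 = 0 ≡ 0 (mod 3).
    Then x = 7 + 8·0 = 7, valid modulo lcm(8, 12) = 24: x ≡ 7 (mod 24).
  Combine with x ≡ 19 (mod 21): gcd(24, 21) = 3; 19 - 7 = 12, which IS divisible by 3, so compatible.
    Write x = 7 + 24·t and substitute into x ≡ 19 (mod 21): 24·t ≡ 19 − 7 = 12 (mod 21).
    Divide the congruence (and modulus) by g = 3: 8·t ≡ 4 (mod 7).
    Reduce coefficients mod 7: 1·t ≡ 4 (mod 7).
    So t ≡ 4 (mod 7).
    Then x = 7 + 24·4 = 103, valid modulo lcm(24, 21) = 168: x ≡ 103 (mod 168).
Verify: 103 mod 8 = 7, 103 mod 12 = 7, 103 mod 21 = 19.

x ≡ 103 (mod 168).


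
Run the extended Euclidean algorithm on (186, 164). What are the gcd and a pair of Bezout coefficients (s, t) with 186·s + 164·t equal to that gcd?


Euclidean algorithm on (186, 164) — divide until remainder is 0:
  186 = 1 · 164 + 22
  164 = 7 · 22 + 10
  22 = 2 · 10 + 2
  10 = 5 · 2 + 0
gcd(186, 164) = 2.
Track Bezout coefficients alongside the remainders: start with r₀ = 186 = a·1 + b·0 (s = 1, t = 0) and r₁ = 164 = a·0 + b·1 (s = 0, t = 1); each new remainder r_{k+1} = r_{k-1} − q_k·r_k inherits s_{k+1} = s_{k-1} − q_k·s_k, t_{k+1} = t_{k-1} − q_k·t_k, so r_k = a·s_k + b·t_k at every step:
  q = 1: r = 22, s = 1 − 1·0 = 1, t = 0 − 1·1 = -1  (check: 186·1 + 164·(-1) = 22)
  q = 7: r = 10, s = 0 − 7·1 = -7, t = 1 − 7·(-1) = 8  (check: 186·(-7) + 164·8 = 10)
  q = 2: r = 2, s = 1 − 2·(-7) = 15, t = -1 − 2·8 = -17  (check: 186·15 + 164·(-17) = 2)
The row with r = 2 (the gcd) gives the Bezout coefficients s = 15, t = -17.
Result: 186 · (15) + 164 · (-17) = 2.

gcd(186, 164) = 2; s = 15, t = -17 (check: 186·15 + 164·(-17) = 2).


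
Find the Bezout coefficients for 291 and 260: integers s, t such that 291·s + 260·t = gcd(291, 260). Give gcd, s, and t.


Euclidean algorithm on (291, 260) — divide until remainder is 0:
  291 = 1 · 260 + 31
  260 = 8 · 31 + 12
  31 = 2 · 12 + 7
  12 = 1 · 7 + 5
  7 = 1 · 5 + 2
  5 = 2 · 2 + 1
  2 = 2 · 1 + 0
gcd(291, 260) = 1.
Track Bezout coefficients alongside the remainders: start with r₀ = 291 = a·1 + b·0 (s = 1, t = 0) and r₁ = 260 = a·0 + b·1 (s = 0, t = 1); each new remainder r_{k+1} = r_{k-1} − q_k·r_k inherits s_{k+1} = s_{k-1} − q_k·s_k, t_{k+1} = t_{k-1} − q_k·t_k, so r_k = a·s_k + b·t_k at every step:
  q = 1: r = 31, s = 1 − 1·0 = 1, t = 0 − 1·1 = -1  (check: 291·1 + 260·(-1) = 31)
  q = 8: r = 12, s = 0 − 8·1 = -8, t = 1 − 8·(-1) = 9  (check: 291·(-8) + 260·9 = 12)
  q = 2: r = 7, s = 1 − 2·(-8) = 17, t = -1 − 2·9 = -19  (check: 291·17 + 260·(-19) = 7)
  q = 1: r = 5, s = -8 − 1·17 = -25, t = 9 − 1·(-19) = 28  (check: 291·(-25) + 260·28 = 5)
  q = 1: r = 2, s = 17 − 1·(-25) = 42, t = -19 − 1·28 = -47  (check: 291·42 + 260·(-47) = 2)
  q = 2: r = 1, s = -25 − 2·42 = -109, t = 28 − 2·(-47) = 122  (check: 291·(-109) + 260·122 = 1)
The row with r = 1 (the gcd) gives the Bezout coefficients s = -109, t = 122.
Result: 291 · (-109) + 260 · (122) = 1.

gcd(291, 260) = 1; s = -109, t = 122 (check: 291·(-109) + 260·122 = 1).


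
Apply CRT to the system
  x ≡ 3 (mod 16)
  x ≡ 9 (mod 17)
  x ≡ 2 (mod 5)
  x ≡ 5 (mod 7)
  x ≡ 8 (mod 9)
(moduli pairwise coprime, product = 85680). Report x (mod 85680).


Product of moduli M = 16 · 17 · 5 · 7 · 9 = 85680.
Merge one congruence at a time:
  Start: x ≡ 3 (mod 16).
  Combine with x ≡ 9 (mod 17); new modulus lcm = 272.
    Write x = 3 + 16·t and substitute into x ≡ 9 (mod 17): 16·t ≡ 9 − 3 = 6 (mod 17).
    The inverse of 16 mod 17 is 16 (since 16·16 = 256 = 15·17 + 1), so t ≡ 16·6 = 96 ≡ 11 (mod 17).
    Then x = 3 + 16·11 = 179, valid modulo lcm(16, 17) = 272: x ≡ 179 (mod 272).
  Combine with x ≡ 2 (mod 5); new modulus lcm = 1360.
    Write x = 179 + 272·t and substitute into x ≡ 2 (mod 5): 272·t ≡ 2 − 179 = -177 (mod 5).
    Reduce coefficients mod 5: 2·t ≡ 3 (mod 5).
    The inverse of 2 mod 5 is 3 (since 2·3 = 6 = 1·5 + 1), so t ≡ 3·3 = 9 ≡ 4 (mod 5).
    Then x = 179 + 272·4 = 1267, valid modulo lcm(272, 5) = 1360: x ≡ 1267 (mod 1360).
  Combine with x ≡ 5 (mod 7); new modulus lcm = 9520.
    Write x = 1267 + 1360·t and substitute into x ≡ 5 (mod 7): 1360·t ≡ 5 − 1267 = -1262 (mod 7).
    Reduce coefficients mod 7: 2·t ≡ 5 (mod 7).
    The inverse of 2 mod 7 is 4 (since 2·4 = 8 = 1·7 + 1), so t ≡ 4·5 = 20 ≡ 6 (mod 7).
    Then x = 1267 + 1360·6 = 9427, valid modulo lcm(1360, 7) = 9520: x ≡ 9427 (mod 9520).
  Combine with x ≡ 8 (mod 9); new modulus lcm = 85680.
    Write x = 9427 + 9520·t and substitute into x ≡ 8 (mod 9): 9520·t ≡ 8 − 9427 = -9419 (mod 9).
    Reduce coefficients mod 9: 7·t ≡ 4 (mod 9).
    The inverse of 7 mod 9 is 4 (since 7·4 = 28 = 3·9 + 1), so t ≡ 4·4 = 16 ≡ 7 (mod 9).
    Then x = 9427 + 9520·7 = 76067, valid modulo lcm(9520, 9) = 85680: x ≡ 76067 (mod 85680).
Verify against each original: 76067 mod 16 = 3, 76067 mod 17 = 9, 76067 mod 5 = 2, 76067 mod 7 = 5, 76067 mod 9 = 8.

x ≡ 76067 (mod 85680).


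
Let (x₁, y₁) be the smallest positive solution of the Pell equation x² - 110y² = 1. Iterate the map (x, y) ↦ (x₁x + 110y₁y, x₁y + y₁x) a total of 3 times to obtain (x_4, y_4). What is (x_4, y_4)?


Step 1: Find the fundamental solution (x₁, y₁) of x² - 110y² = 1.
  Expand √110 as a continued fraction. a₀ = ⌊√110⌋ = 10; iterate m_{k+1} = d_k·a_k − m_k, d_{k+1} = (110 − m_{k+1}²)/d_k, a_{k+1} = ⌊(a₀ + m_{k+1})/d_{k+1}⌋ (starting m₀ = 0, d₀ = 1), with convergents p_k = a_k·p_{k-1} + p_{k-2}, q_k = a_k·q_{k-1} + q_{k-2} (p₋₁ = 1, q₋₁ = 0):
  k = 0: a₀ = 10; p₀/q₀ = 10/1; p₀² − 110·q₀² = 100 − 110 = -10.
  k = 1: m = 10, d = 10, a = ⌊(10 + 10)/10⌋ = 2; p/q = (2·10 + 1)/(2·1 + 0) = 21/2; p² − 110·q² = 441 − 440 = 1.
  The first convergent with p² − 110·q² = 1 gives the fundamental solution (x₁, y₁) = (21, 2).
Step 2: Apply the recurrence (x_{n+1}, y_{n+1}) = (x₁x_n + 110y₁y_n, x₁y_n + y₁x_n) repeatedly.
  From (x_1, y_1) = (21, 2): x_2 = 21·21 + 110·2·2 = 881; y_2 = 21·2 + 2·21 = 84.
  From (x_2, y_2) = (881, 84): x_3 = 21·881 + 110·2·84 = 36981; y_3 = 21·84 + 2·881 = 3526.
  From (x_3, y_3) = (36981, 3526): x_4 = 21·36981 + 110·2·3526 = 1552321; y_4 = 21·3526 + 2·36981 = 148008.
Step 3: Verify x_4² - 110·y_4² = 2409700487041 - 2409700487040 = 1 (should be 1). ✓

(x_1, y_1) = (21, 2); (x_4, y_4) = (1552321, 148008).


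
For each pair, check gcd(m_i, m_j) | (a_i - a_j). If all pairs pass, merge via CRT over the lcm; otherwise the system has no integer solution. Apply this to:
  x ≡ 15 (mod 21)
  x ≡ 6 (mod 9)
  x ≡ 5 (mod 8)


Moduli 21, 9, 8 are not pairwise coprime, so CRT works modulo lcm(m_i) when all pairwise compatibility conditions hold.
Pairwise compatibility: gcd(m_i, m_j) must divide a_i - a_j for every pair.
Merge one congruence at a time:
  Start: x ≡ 15 (mod 21).
  Combine with x ≡ 6 (mod 9): gcd(21, 9) = 3; 6 - 15 = -9, which IS divisible by 3, so compatible.
    Write x = 15 + 21·t and substitute into x ≡ 6 (mod 9): 21·t ≡ 6 − 15 = -9 (mod 9).
    Divide the congruence (and modulus) by g = 3: 7·t ≡ -3 (mod 3).
    Reduce coefficients mod 3: 1·t ≡ 0 (mod 3).
    So t ≡ 0 (mod 3).
    Then x = 15 + 21·0 = 15, valid modulo lcm(21, 9) = 63: x ≡ 15 (mod 63).
  Combine with x ≡ 5 (mod 8): gcd(63, 8) = 1; 5 - 15 = -10, which IS divisible by 1, so compatible.
    Write x = 15 + 63·t and substitute into x ≡ 5 (mod 8): 63·t ≡ 5 − 15 = -10 (mod 8).
    Reduce coefficients mod 8: 7·t ≡ 6 (mod 8).
    The inverse of 7 mod 8 is 7 (since 7·7 = 49 = 6·8 + 1), so t ≡ 7·6 = 42 ≡ 2 (mod 8).
    Then x = 15 + 63·2 = 141, valid modulo lcm(63, 8) = 504: x ≡ 141 (mod 504).
Verify: 141 mod 21 = 15, 141 mod 9 = 6, 141 mod 8 = 5.

x ≡ 141 (mod 504).


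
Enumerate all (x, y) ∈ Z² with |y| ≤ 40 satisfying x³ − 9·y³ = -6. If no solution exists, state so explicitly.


The equation is x³ - 9y³ = -6. For fixed y, x³ = 9·y³ − 6, so a solution requires the RHS to be a perfect cube.
Strategy: iterate y from -40 to 40, compute RHS = 9·y³ − 6, and check whether it is a (positive or negative) perfect cube.
Check small values of y:
  y = 0: RHS = -6 is not a perfect cube.
  y = 1: RHS = 3 is not a perfect cube.
  y = -1: RHS = -15 is not a perfect cube.
  y = 2: RHS = 66 is not a perfect cube.
  y = -2: RHS = -78 is not a perfect cube.
  y = 3: RHS = 237 is not a perfect cube.
  y = -3: RHS = -249 is not a perfect cube.
Continuing the search up to |y| = 40 finds no solutions either.
No (x, y) in the scanned range satisfies the equation.

No integer solutions with |y| ≤ 40.


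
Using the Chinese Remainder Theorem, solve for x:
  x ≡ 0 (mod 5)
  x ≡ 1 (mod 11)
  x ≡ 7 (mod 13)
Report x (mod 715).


Moduli 5, 11, 13 are pairwise coprime; by CRT there is a unique solution modulo M = 5 · 11 · 13 = 715.
Solve pairwise, accumulating the modulus:
  Start with x ≡ 0 (mod 5).
  Combine with x ≡ 1 (mod 11): since gcd(5, 11) = 1, we get a unique residue mod 55.
    Write x = 0 + 5·t and substitute into x ≡ 1 (mod 11): 5·t ≡ 1 − 0 = 1 (mod 11).
    The inverse of 5 mod 11 is 9 (since 5·9 = 45 = 4·11 + 1), so t ≡ 9·1 = 9 ≡ 9 (mod 11).
    Then x = 0 + 5·9 = 45, valid modulo lcm(5, 11) = 55: x ≡ 45 (mod 55).
  Combine with x ≡ 7 (mod 13): since gcd(55, 13) = 1, we get a unique residue mod 715.
    Write x = 45 + 55·t and substitute into x ≡ 7 (mod 13): 55·t ≡ 7 − 45 = -38 (mod 13).
    Reduce coefficients mod 13: 3·t ≡ 1 (mod 13).
    The inverse of 3 mod 13 is 9 (since 3·9 = 27 = 2·13 + 1), so t ≡ 9·1 = 9 ≡ 9 (mod 13).
    Then x = 45 + 55·9 = 540, valid modulo lcm(55, 13) = 715: x ≡ 540 (mod 715).
Verify: 540 mod 5 = 0 ✓, 540 mod 11 = 1 ✓, 540 mod 13 = 7 ✓.

x ≡ 540 (mod 715).


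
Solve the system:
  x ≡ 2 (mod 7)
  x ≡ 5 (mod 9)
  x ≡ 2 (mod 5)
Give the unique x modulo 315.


Moduli 7, 9, 5 are pairwise coprime; by CRT there is a unique solution modulo M = 7 · 9 · 5 = 315.
Solve pairwise, accumulating the modulus:
  Start with x ≡ 2 (mod 7).
  Combine with x ≡ 5 (mod 9): since gcd(7, 9) = 1, we get a unique residue mod 63.
    Write x = 2 + 7·t and substitute into x ≡ 5 (mod 9): 7·t ≡ 5 − 2 = 3 (mod 9).
    The inverse of 7 mod 9 is 4 (since 7·4 = 28 = 3·9 + 1), so t ≡ 4·3 = 12 ≡ 3 (mod 9).
    Then x = 2 + 7·3 = 23, valid modulo lcm(7, 9) = 63: x ≡ 23 (mod 63).
  Combine with x ≡ 2 (mod 5): since gcd(63, 5) = 1, we get a unique residue mod 315.
    Write x = 23 + 63·t and substitute into x ≡ 2 (mod 5): 63·t ≡ 2 − 23 = -21 (mod 5).
    Reduce coefficients mod 5: 3·t ≡ 4 (mod 5).
    The inverse of 3 mod 5 is 2 (since 3·2 = 6 = 1·5 + 1), so t ≡ 2·4 = 8 ≡ 3 (mod 5).
    Then x = 23 + 63·3 = 212, valid modulo lcm(63, 5) = 315: x ≡ 212 (mod 315).
Verify: 212 mod 7 = 2 ✓, 212 mod 9 = 5 ✓, 212 mod 5 = 2 ✓.

x ≡ 212 (mod 315).


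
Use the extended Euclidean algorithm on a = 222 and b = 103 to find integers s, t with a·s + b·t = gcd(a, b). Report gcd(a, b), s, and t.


Euclidean algorithm on (222, 103) — divide until remainder is 0:
  222 = 2 · 103 + 16
  103 = 6 · 16 + 7
  16 = 2 · 7 + 2
  7 = 3 · 2 + 1
  2 = 2 · 1 + 0
gcd(222, 103) = 1.
Track Bezout coefficients alongside the remainders: start with r₀ = 222 = a·1 + b·0 (s = 1, t = 0) and r₁ = 103 = a·0 + b·1 (s = 0, t = 1); each new remainder r_{k+1} = r_{k-1} − q_k·r_k inherits s_{k+1} = s_{k-1} − q_k·s_k, t_{k+1} = t_{k-1} − q_k·t_k, so r_k = a·s_k + b·t_k at every step:
  q = 2: r = 16, s = 1 − 2·0 = 1, t = 0 − 2·1 = -2  (check: 222·1 + 103·(-2) = 16)
  q = 6: r = 7, s = 0 − 6·1 = -6, t = 1 − 6·(-2) = 13  (check: 222·(-6) + 103·13 = 7)
  q = 2: r = 2, s = 1 − 2·(-6) = 13, t = -2 − 2·13 = -28  (check: 222·13 + 103·(-28) = 2)
  q = 3: r = 1, s = -6 − 3·13 = -45, t = 13 − 3·(-28) = 97  (check: 222·(-45) + 103·97 = 1)
The row with r = 1 (the gcd) gives the Bezout coefficients s = -45, t = 97.
Result: 222 · (-45) + 103 · (97) = 1.

gcd(222, 103) = 1; s = -45, t = 97 (check: 222·(-45) + 103·97 = 1).


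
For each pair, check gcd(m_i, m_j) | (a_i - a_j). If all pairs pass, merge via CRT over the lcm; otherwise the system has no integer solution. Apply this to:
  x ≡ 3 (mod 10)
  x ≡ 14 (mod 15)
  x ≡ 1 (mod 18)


Moduli 10, 15, 18 are not pairwise coprime, so CRT works modulo lcm(m_i) when all pairwise compatibility conditions hold.
Pairwise compatibility: gcd(m_i, m_j) must divide a_i - a_j for every pair.
Merge one congruence at a time:
  Start: x ≡ 3 (mod 10).
  Combine with x ≡ 14 (mod 15): gcd(10, 15) = 5, and 14 - 3 = 11 is NOT divisible by 5.
    ⇒ system is inconsistent (no integer solution).

No solution (the system is inconsistent).


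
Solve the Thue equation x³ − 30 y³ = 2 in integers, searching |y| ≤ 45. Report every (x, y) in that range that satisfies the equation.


The equation is x³ - 30y³ = 2. For fixed y, x³ = 30·y³ + 2, so a solution requires the RHS to be a perfect cube.
Strategy: iterate y from -45 to 45, compute RHS = 30·y³ + 2, and check whether it is a (positive or negative) perfect cube.
Check small values of y:
  y = 0: RHS = 2 is not a perfect cube.
  y = 1: RHS = 32 is not a perfect cube.
  y = -1: RHS = -28 is not a perfect cube.
  y = 2: RHS = 242 is not a perfect cube.
  y = -2: RHS = -238 is not a perfect cube.
  y = 3: RHS = 812 is not a perfect cube.
  y = -3: RHS = -808 is not a perfect cube.
Continuing the search up to |y| = 45 finds no solutions either.
No (x, y) in the scanned range satisfies the equation.

No integer solutions with |y| ≤ 45.


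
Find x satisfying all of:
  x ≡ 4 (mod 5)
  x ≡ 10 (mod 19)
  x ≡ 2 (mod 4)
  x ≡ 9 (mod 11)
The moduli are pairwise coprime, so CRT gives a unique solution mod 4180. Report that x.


Product of moduli M = 5 · 19 · 4 · 11 = 4180.
Merge one congruence at a time:
  Start: x ≡ 4 (mod 5).
  Combine with x ≡ 10 (mod 19); new modulus lcm = 95.
    Write x = 4 + 5·t and substitute into x ≡ 10 (mod 19): 5·t ≡ 10 − 4 = 6 (mod 19).
    The inverse of 5 mod 19 is 4 (since 5·4 = 20 = 1·19 + 1), so t ≡ 4·6 = 24 ≡ 5 (mod 19).
    Then x = 4 + 5·5 = 29, valid modulo lcm(5, 19) = 95: x ≡ 29 (mod 95).
  Combine with x ≡ 2 (mod 4); new modulus lcm = 380.
    Write x = 29 + 95·t and substitute into x ≡ 2 (mod 4): 95·t ≡ 2 − 29 = -27 (mod 4).
    Reduce coefficients mod 4: 3·t ≡ 1 (mod 4).
    The inverse of 3 mod 4 is 3 (since 3·3 = 9 = 2·4 + 1), so t ≡ 3·1 = 3 ≡ 3 (mod 4).
    Then x = 29 + 95·3 = 314, valid modulo lcm(95, 4) = 380: x ≡ 314 (mod 380).
  Combine with x ≡ 9 (mod 11); new modulus lcm = 4180.
    Write x = 314 + 380·t and substitute into x ≡ 9 (mod 11): 380·t ≡ 9 − 314 = -305 (mod 11).
    Reduce coefficients mod 11: 6·t ≡ 3 (mod 11).
    The inverse of 6 mod 11 is 2 (since 6·2 = 12 = 1·11 + 1), so t ≡ 2·3 = 6 ≡ 6 (mod 11).
    Then x = 314 + 380·6 = 2594, valid modulo lcm(380, 11) = 4180: x ≡ 2594 (mod 4180).
Verify against each original: 2594 mod 5 = 4, 2594 mod 19 = 10, 2594 mod 4 = 2, 2594 mod 11 = 9.

x ≡ 2594 (mod 4180).


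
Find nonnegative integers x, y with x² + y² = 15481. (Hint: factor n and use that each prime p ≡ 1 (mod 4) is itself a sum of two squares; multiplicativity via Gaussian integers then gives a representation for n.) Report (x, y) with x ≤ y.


Step 1: Factor n = 15481 = 113 · 137.
Step 2: Check the mod-4 condition on each prime factor: 113 ≡ 1 (mod 4), exponent 1; 137 ≡ 1 (mod 4), exponent 1.
All primes ≡ 3 (mod 4) appear to even exponent (or don't appear), so by the two-squares theorem n IS expressible as a sum of two squares.
Step 3: Build a representation. Here n = 113 · 137 is a product of primes ≡ 1 (mod 4). Each prime p ≡ 1 (mod 4) is itself a sum of two squares; find a² by testing p − a² for a perfect square:
  113: 113 − 1² = 112, 113 − 2² = 109, 113 − 3² = 104, 113 − 4² = 97, 113 − 5² = 88, 113 − 6² = 77, 113 − 7² = 64 = 8² ⇒ 113 = 7² + 8².
  137: 137 − 1² = 136, 137 − 2² = 133, 137 − 3² = 128, 137 − 4² = 121 = 11² ⇒ 137 = 4² + 11².
  Combine using the Brahmagupta–Fibonacci identity (a² + b²)(c² + d²) = (ac − bd)² + (ad + bc)² = (ac + bd)² + (ad − bc)²:
  113 · 137 = 15481: from (7² + 8²)(4² + 11²), take (7·4 − 8·11, 7·11 + 8·4) = (28 − 88, 77 + 32) = (-60, 109); dropping signs (only squares matter) gives (60, 109); check 60² + 109² = 3600 + 11881 = 15481 ✓.
Step 4: Order so x ≤ y and verify: 60² + 109² = 3600 + 11881 = 15481 = n. ✓

n = 15481 = 60² + 109² (one valid representation with x ≤ y).


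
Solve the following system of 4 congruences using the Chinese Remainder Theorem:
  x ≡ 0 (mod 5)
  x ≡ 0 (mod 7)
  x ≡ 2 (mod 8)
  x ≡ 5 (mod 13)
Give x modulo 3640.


Product of moduli M = 5 · 7 · 8 · 13 = 3640.
Merge one congruence at a time:
  Start: x ≡ 0 (mod 5).
  Combine with x ≡ 0 (mod 7); new modulus lcm = 35.
    Write x = 0 + 5·t and substitute into x ≡ 0 (mod 7): 5·t ≡ 0 − 0 = 0 (mod 7).
    The inverse of 5 mod 7 is 3 (since 5·3 = 15 = 2·7 + 1), so t ≡ 3·0 = 0 ≡ 0 (mod 7).
    Then x = 0 + 5·0 = 0, valid modulo lcm(5, 7) = 35: x ≡ 0 (mod 35).
  Combine with x ≡ 2 (mod 8); new modulus lcm = 280.
    Write x = 0 + 35·t and substitute into x ≡ 2 (mod 8): 35·t ≡ 2 − 0 = 2 (mod 8).
    Reduce coefficients mod 8: 3·t ≡ 2 (mod 8).
    The inverse of 3 mod 8 is 3 (since 3·3 = 9 = 1·8 + 1), so t ≡ 3·2 = 6 ≡ 6 (mod 8).
    Then x = 0 + 35·6 = 210, valid modulo lcm(35, 8) = 280: x ≡ 210 (mod 280).
  Combine with x ≡ 5 (mod 13); new modulus lcm = 3640.
    Write x = 210 + 280·t and substitute into x ≡ 5 (mod 13): 280·t ≡ 5 − 210 = -205 (mod 13).
    Reduce coefficients mod 13: 7·t ≡ 3 (mod 13).
    The inverse of 7 mod 13 is 2 (since 7·2 = 14 = 1·13 + 1), so t ≡ 2·3 = 6 ≡ 6 (mod 13).
    Then x = 210 + 280·6 = 1890, valid modulo lcm(280, 13) = 3640: x ≡ 1890 (mod 3640).
Verify against each original: 1890 mod 5 = 0, 1890 mod 7 = 0, 1890 mod 8 = 2, 1890 mod 13 = 5.

x ≡ 1890 (mod 3640).


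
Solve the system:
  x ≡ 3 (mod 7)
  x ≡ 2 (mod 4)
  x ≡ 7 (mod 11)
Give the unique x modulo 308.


Moduli 7, 4, 11 are pairwise coprime; by CRT there is a unique solution modulo M = 7 · 4 · 11 = 308.
Solve pairwise, accumulating the modulus:
  Start with x ≡ 3 (mod 7).
  Combine with x ≡ 2 (mod 4): since gcd(7, 4) = 1, we get a unique residue mod 28.
    Write x = 3 + 7·t and substitute into x ≡ 2 (mod 4): 7·t ≡ 2 − 3 = -1 (mod 4).
    Reduce coefficients mod 4: 3·t ≡ 3 (mod 4).
    The inverse of 3 mod 4 is 3 (since 3·3 = 9 = 2·4 + 1), so t ≡ 3·3 = 9 ≡ 1 (mod 4).
    Then x = 3 + 7·1 = 10, valid modulo lcm(7, 4) = 28: x ≡ 10 (mod 28).
  Combine with x ≡ 7 (mod 11): since gcd(28, 11) = 1, we get a unique residue mod 308.
    Write x = 10 + 28·t and substitute into x ≡ 7 (mod 11): 28·t ≡ 7 − 10 = -3 (mod 11).
    Reduce coefficients mod 11: 6·t ≡ 8 (mod 11).
    The inverse of 6 mod 11 is 2 (since 6·2 = 12 = 1·11 + 1), so t ≡ 2·8 = 16 ≡ 5 (mod 11).
    Then x = 10 + 28·5 = 150, valid modulo lcm(28, 11) = 308: x ≡ 150 (mod 308).
Verify: 150 mod 7 = 3 ✓, 150 mod 4 = 2 ✓, 150 mod 11 = 7 ✓.

x ≡ 150 (mod 308).


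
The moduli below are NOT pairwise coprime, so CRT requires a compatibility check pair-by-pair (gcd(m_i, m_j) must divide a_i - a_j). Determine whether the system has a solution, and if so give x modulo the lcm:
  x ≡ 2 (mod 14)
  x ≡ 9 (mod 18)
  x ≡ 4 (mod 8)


Moduli 14, 18, 8 are not pairwise coprime, so CRT works modulo lcm(m_i) when all pairwise compatibility conditions hold.
Pairwise compatibility: gcd(m_i, m_j) must divide a_i - a_j for every pair.
Merge one congruence at a time:
  Start: x ≡ 2 (mod 14).
  Combine with x ≡ 9 (mod 18): gcd(14, 18) = 2, and 9 - 2 = 7 is NOT divisible by 2.
    ⇒ system is inconsistent (no integer solution).

No solution (the system is inconsistent).


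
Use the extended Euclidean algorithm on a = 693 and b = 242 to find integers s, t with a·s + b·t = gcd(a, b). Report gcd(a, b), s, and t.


Euclidean algorithm on (693, 242) — divide until remainder is 0:
  693 = 2 · 242 + 209
  242 = 1 · 209 + 33
  209 = 6 · 33 + 11
  33 = 3 · 11 + 0
gcd(693, 242) = 11.
Track Bezout coefficients alongside the remainders: start with r₀ = 693 = a·1 + b·0 (s = 1, t = 0) and r₁ = 242 = a·0 + b·1 (s = 0, t = 1); each new remainder r_{k+1} = r_{k-1} − q_k·r_k inherits s_{k+1} = s_{k-1} − q_k·s_k, t_{k+1} = t_{k-1} − q_k·t_k, so r_k = a·s_k + b·t_k at every step:
  q = 2: r = 209, s = 1 − 2·0 = 1, t = 0 − 2·1 = -2  (check: 693·1 + 242·(-2) = 209)
  q = 1: r = 33, s = 0 − 1·1 = -1, t = 1 − 1·(-2) = 3  (check: 693·(-1) + 242·3 = 33)
  q = 6: r = 11, s = 1 − 6·(-1) = 7, t = -2 − 6·3 = -20  (check: 693·7 + 242·(-20) = 11)
The row with r = 11 (the gcd) gives the Bezout coefficients s = 7, t = -20.
Result: 693 · (7) + 242 · (-20) = 11.

gcd(693, 242) = 11; s = 7, t = -20 (check: 693·7 + 242·(-20) = 11).


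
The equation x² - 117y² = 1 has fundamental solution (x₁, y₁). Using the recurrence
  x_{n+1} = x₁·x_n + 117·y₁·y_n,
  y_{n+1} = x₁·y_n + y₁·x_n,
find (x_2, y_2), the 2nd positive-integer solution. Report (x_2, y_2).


Step 1: Find the fundamental solution (x₁, y₁) of x² - 117y² = 1.
  Expand √117 as a continued fraction. a₀ = ⌊√117⌋ = 10; iterate m_{k+1} = d_k·a_k − m_k, d_{k+1} = (117 − m_{k+1}²)/d_k, a_{k+1} = ⌊(a₀ + m_{k+1})/d_{k+1}⌋ (starting m₀ = 0, d₀ = 1), with convergents p_k = a_k·p_{k-1} + p_{k-2}, q_k = a_k·q_{k-1} + q_{k-2} (p₋₁ = 1, q₋₁ = 0):
  k = 0: a₀ = 10; p₀/q₀ = 10/1; p₀² − 117·q₀² = 100 − 117 = -17.
  k = 1: m = 10, d = 17, a = ⌊(10 + 10)/17⌋ = 1; p/q = (1·10 + 1)/(1·1 + 0) = 11/1; p² − 117·q² = 121 − 117 = 4.
  k = 2: m = 7, d = 4, a = ⌊(10 + 7)/4⌋ = 4; p/q = (4·11 + 10)/(4·1 + 1) = 54/5; p² − 117·q² = 2916 − 2925 = -9.
  k = 3: m = 9, d = 9, a = ⌊(10 + 9)/9⌋ = 2; p/q = (2·54 + 11)/(2·5 + 1) = 119/11; p² − 117·q² = 14161 − 14157 = 4.
  k = 4: m = 9, d = 4, a = ⌊(10 + 9)/4⌋ = 4; p/q = (4·119 + 54)/(4·11 + 5) = 530/49; p² − 117·q² = 280900 − 280917 = -17.
  k = 5: m = 7, d = 17, a = ⌊(10 + 7)/17⌋ = 1; p/q = (1·530 + 119)/(1·49 + 11) = 649/60; p² − 117·q² = 421201 − 421200 = 1.
  The first convergent with p² − 117·q² = 1 gives the fundamental solution (x₁, y₁) = (649, 60).
Step 2: Apply the recurrence (x_{n+1}, y_{n+1}) = (x₁x_n + 117y₁y_n, x₁y_n + y₁x_n) repeatedly.
  From (x_1, y_1) = (649, 60): x_2 = 649·649 + 117·60·60 = 842401; y_2 = 649·60 + 60·649 = 77880.
Step 3: Verify x_2² - 117·y_2² = 709639444801 - 709639444800 = 1 (should be 1). ✓

(x_1, y_1) = (649, 60); (x_2, y_2) = (842401, 77880).


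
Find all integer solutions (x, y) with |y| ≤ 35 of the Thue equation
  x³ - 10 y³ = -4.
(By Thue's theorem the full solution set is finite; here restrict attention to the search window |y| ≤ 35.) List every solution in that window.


The equation is x³ - 10y³ = -4. For fixed y, x³ = 10·y³ − 4, so a solution requires the RHS to be a perfect cube.
Strategy: iterate y from -35 to 35, compute RHS = 10·y³ − 4, and check whether it is a (positive or negative) perfect cube.
Check small values of y:
  y = 0: RHS = -4 is not a perfect cube.
  y = 1: RHS = 6 is not a perfect cube.
  y = -1: RHS = -14 is not a perfect cube.
  y = 2: RHS = 76 is not a perfect cube.
  y = -2: RHS = -84 is not a perfect cube.
  y = 3: RHS = 266 is not a perfect cube.
  y = -3: RHS = -274 is not a perfect cube.
Continuing the search up to |y| = 35 finds no solutions either.
No (x, y) in the scanned range satisfies the equation.

No integer solutions with |y| ≤ 35.


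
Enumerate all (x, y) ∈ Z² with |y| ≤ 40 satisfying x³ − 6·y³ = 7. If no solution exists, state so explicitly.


The equation is x³ - 6y³ = 7. For fixed y, x³ = 6·y³ + 7, so a solution requires the RHS to be a perfect cube.
Strategy: iterate y from -40 to 40, compute RHS = 6·y³ + 7, and check whether it is a (positive or negative) perfect cube.
Check small values of y:
  y = 0: RHS = 7 is not a perfect cube.
  y = 1: RHS = 13 is not a perfect cube.
  y = -1: RHS = 1 = (1)³ ⇒ x = 1 works.
  y = 2: RHS = 55 is not a perfect cube.
  y = -2: RHS = -41 is not a perfect cube.
  y = 3: RHS = 169 is not a perfect cube.
  y = -3: RHS = -155 is not a perfect cube.
Continuing the search up to |y| = 40 finds no further solutions beyond those listed.
Collected solutions: (1, -1).

Solutions (with |y| ≤ 40): (1, -1).


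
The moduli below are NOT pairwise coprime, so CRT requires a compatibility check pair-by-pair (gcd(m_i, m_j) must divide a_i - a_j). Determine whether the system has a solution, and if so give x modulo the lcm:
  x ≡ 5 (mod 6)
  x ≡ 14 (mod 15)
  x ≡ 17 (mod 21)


Moduli 6, 15, 21 are not pairwise coprime, so CRT works modulo lcm(m_i) when all pairwise compatibility conditions hold.
Pairwise compatibility: gcd(m_i, m_j) must divide a_i - a_j for every pair.
Merge one congruence at a time:
  Start: x ≡ 5 (mod 6).
  Combine with x ≡ 14 (mod 15): gcd(6, 15) = 3; 14 - 5 = 9, which IS divisible by 3, so compatible.
    Write x = 5 + 6·t and substitute into x ≡ 14 (mod 15): 6·t ≡ 14 − 5 = 9 (mod 15).
    Divide the congruence (and modulus) by g = 3: 2·t ≡ 3 (mod 5).
    The inverse of 2 mod 5 is 3 (since 2·3 = 6 = 1·5 + 1), so t ≡ 3·3 = 9 ≡ 4 (mod 5).
    Then x = 5 + 6·4 = 29, valid modulo lcm(6, 15) = 30: x ≡ 29 (mod 30).
  Combine with x ≡ 17 (mod 21): gcd(30, 21) = 3; 17 - 29 = -12, which IS divisible by 3, so compatible.
    Write x = 29 + 30·t and substitute into x ≡ 17 (mod 21): 30·t ≡ 17 − 29 = -12 (mod 21).
    Divide the congruence (and modulus) by g = 3: 10·t ≡ -4 (mod 7).
    Reduce coefficients mod 7: 3·t ≡ 3 (mod 7).
    The inverse of 3 mod 7 is 5 (since 3·5 = 15 = 2·7 + 1), so t ≡ 5·3 = 15 ≡ 1 (mod 7).
    Then x = 29 + 30·1 = 59, valid modulo lcm(30, 21) = 210: x ≡ 59 (mod 210).
Verify: 59 mod 6 = 5, 59 mod 15 = 14, 59 mod 21 = 17.

x ≡ 59 (mod 210).


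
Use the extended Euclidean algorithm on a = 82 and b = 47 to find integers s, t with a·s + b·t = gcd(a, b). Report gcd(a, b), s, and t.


Euclidean algorithm on (82, 47) — divide until remainder is 0:
  82 = 1 · 47 + 35
  47 = 1 · 35 + 12
  35 = 2 · 12 + 11
  12 = 1 · 11 + 1
  11 = 11 · 1 + 0
gcd(82, 47) = 1.
Track Bezout coefficients alongside the remainders: start with r₀ = 82 = a·1 + b·0 (s = 1, t = 0) and r₁ = 47 = a·0 + b·1 (s = 0, t = 1); each new remainder r_{k+1} = r_{k-1} − q_k·r_k inherits s_{k+1} = s_{k-1} − q_k·s_k, t_{k+1} = t_{k-1} − q_k·t_k, so r_k = a·s_k + b·t_k at every step:
  q = 1: r = 35, s = 1 − 1·0 = 1, t = 0 − 1·1 = -1  (check: 82·1 + 47·(-1) = 35)
  q = 1: r = 12, s = 0 − 1·1 = -1, t = 1 − 1·(-1) = 2  (check: 82·(-1) + 47·2 = 12)
  q = 2: r = 11, s = 1 − 2·(-1) = 3, t = -1 − 2·2 = -5  (check: 82·3 + 47·(-5) = 11)
  q = 1: r = 1, s = -1 − 1·3 = -4, t = 2 − 1·(-5) = 7  (check: 82·(-4) + 47·7 = 1)
The row with r = 1 (the gcd) gives the Bezout coefficients s = -4, t = 7.
Result: 82 · (-4) + 47 · (7) = 1.

gcd(82, 47) = 1; s = -4, t = 7 (check: 82·(-4) + 47·7 = 1).


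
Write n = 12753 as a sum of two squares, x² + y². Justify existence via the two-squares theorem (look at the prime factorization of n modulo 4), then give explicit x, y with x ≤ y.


Step 1: Factor n = 12753 = 3^2 · 13 · 109.
Step 2: Check the mod-4 condition on each prime factor: 3 ≡ 3 (mod 4), exponent 2 (must be even); 13 ≡ 1 (mod 4), exponent 1; 109 ≡ 1 (mod 4), exponent 1.
All primes ≡ 3 (mod 4) appear to even exponent (or don't appear), so by the two-squares theorem n IS expressible as a sum of two squares.
Step 3: Build a representation. Group n = k² · m with k = 3 and m = 13 · 109 = 1417 (a product of primes ≡ 1 (mod 4)); a representation of m scales to one of n via (k·x)² + (k·y)² = k²(x² + y²). Each prime p ≡ 1 (mod 4) is itself a sum of two squares; find a² by testing p − a² for a perfect square:
  13: 13 − 1² = 12, 13 − 2² = 9 = 3² ⇒ 13 = 2² + 3².
  109: 109 − 1² = 108, 109 − 2² = 105, 109 − 3² = 100 = 10² ⇒ 109 = 3² + 10².
  Combine using the Brahmagupta–Fibonacci identity (a² + b²)(c² + d²) = (ac − bd)² + (ad + bc)² = (ac + bd)² + (ad − bc)²:
  13 · 109 = 1417: from (2² + 3²)(3² + 10²), take (2·3 − 3·10, 2·10 + 3·3) = (6 − 30, 20 + 9) = (-24, 29); dropping signs (only squares matter) gives (24, 29); check 24² + 29² = 576 + 841 = 1417 ✓.
  Scale by k = 3: (3·24, 3·29) = (72, 87).
Step 4: Order so x ≤ y and verify: 72² + 87² = 5184 + 7569 = 12753 = n. ✓

n = 12753 = 72² + 87² (one valid representation with x ≤ y).


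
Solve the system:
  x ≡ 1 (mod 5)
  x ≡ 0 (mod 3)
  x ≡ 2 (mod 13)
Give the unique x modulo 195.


Moduli 5, 3, 13 are pairwise coprime; by CRT there is a unique solution modulo M = 5 · 3 · 13 = 195.
Solve pairwise, accumulating the modulus:
  Start with x ≡ 1 (mod 5).
  Combine with x ≡ 0 (mod 3): since gcd(5, 3) = 1, we get a unique residue mod 15.
    Write x = 1 + 5·t and substitute into x ≡ 0 (mod 3): 5·t ≡ 0 − 1 = -1 (mod 3).
    Reduce coefficients mod 3: 2·t ≡ 2 (mod 3).
    The inverse of 2 mod 3 is 2 (since 2·2 = 4 = 1·3 + 1), so t ≡ 2·2 = 4 ≡ 1 (mod 3).
    Then x = 1 + 5·1 = 6, valid modulo lcm(5, 3) = 15: x ≡ 6 (mod 15).
  Combine with x ≡ 2 (mod 13): since gcd(15, 13) = 1, we get a unique residue mod 195.
    Write x = 6 + 15·t and substitute into x ≡ 2 (mod 13): 15·t ≡ 2 − 6 = -4 (mod 13).
    Reduce coefficients mod 13: 2·t ≡ 9 (mod 13).
    The inverse of 2 mod 13 is 7 (since 2·7 = 14 = 1·13 + 1), so t ≡ 7·9 = 63 ≡ 11 (mod 13).
    Then x = 6 + 15·11 = 171, valid modulo lcm(15, 13) = 195: x ≡ 171 (mod 195).
Verify: 171 mod 5 = 1 ✓, 171 mod 3 = 0 ✓, 171 mod 13 = 2 ✓.

x ≡ 171 (mod 195).


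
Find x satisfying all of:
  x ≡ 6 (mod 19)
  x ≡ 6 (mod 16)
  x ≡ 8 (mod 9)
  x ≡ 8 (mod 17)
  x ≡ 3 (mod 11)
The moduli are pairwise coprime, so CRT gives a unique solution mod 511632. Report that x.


Product of moduli M = 19 · 16 · 9 · 17 · 11 = 511632.
Merge one congruence at a time:
  Start: x ≡ 6 (mod 19).
  Combine with x ≡ 6 (mod 16); new modulus lcm = 304.
    Write x = 6 + 19·t and substitute into x ≡ 6 (mod 16): 19·t ≡ 6 − 6 = 0 (mod 16).
    Reduce coefficients mod 16: 3·t ≡ 0 (mod 16).
    The inverse of 3 mod 16 is 11 (since 3·11 = 33 = 2·16 + 1), so t ≡ 11·0 = 0 ≡ 0 (mod 16).
    Then x = 6 + 19·0 = 6, valid modulo lcm(19, 16) = 304: x ≡ 6 (mod 304).
  Combine with x ≡ 8 (mod 9); new modulus lcm = 2736.
    Write x = 6 + 304·t and substitute into x ≡ 8 (mod 9): 304·t ≡ 8 − 6 = 2 (mod 9).
    Reduce coefficients mod 9: 7·t ≡ 2 (mod 9).
    The inverse of 7 mod 9 is 4 (since 7·4 = 28 = 3·9 + 1), so t ≡ 4·2 = 8 ≡ 8 (mod 9).
    Then x = 6 + 304·8 = 2438, valid modulo lcm(304, 9) = 2736: x ≡ 2438 (mod 2736).
  Combine with x ≡ 8 (mod 17); new modulus lcm = 46512.
    Write x = 2438 + 2736·t and substitute into x ≡ 8 (mod 17): 2736·t ≡ 8 − 2438 = -2430 (mod 17).
    Reduce coefficients mod 17: 16·t ≡ 1 (mod 17).
    The inverse of 16 mod 17 is 16 (since 16·16 = 256 = 15·17 + 1), so t ≡ 16·1 = 16 ≡ 16 (mod 17).
    Then x = 2438 + 2736·16 = 46214, valid modulo lcm(2736, 17) = 46512: x ≡ 46214 (mod 46512).
  Combine with x ≡ 3 (mod 11); new modulus lcm = 511632.
    Write x = 46214 + 46512·t and substitute into x ≡ 3 (mod 11): 46512·t ≡ 3 − 46214 = -46211 (mod 11).
    Reduce coefficients mod 11: 4·t ≡ 0 (mod 11).
    The inverse of 4 mod 11 is 3 (since 4·3 = 12 = 1·11 + 1), so t ≡ 3·0 = 0 ≡ 0 (mod 11).
    Then x = 46214 + 46512·0 = 46214, valid modulo lcm(46512, 11) = 511632: x ≡ 46214 (mod 511632).
Verify against each original: 46214 mod 19 = 6, 46214 mod 16 = 6, 46214 mod 9 = 8, 46214 mod 17 = 8, 46214 mod 11 = 3.

x ≡ 46214 (mod 511632).


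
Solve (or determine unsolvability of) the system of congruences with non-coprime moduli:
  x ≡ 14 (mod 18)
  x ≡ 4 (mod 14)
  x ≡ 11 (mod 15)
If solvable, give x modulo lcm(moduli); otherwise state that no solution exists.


Moduli 18, 14, 15 are not pairwise coprime, so CRT works modulo lcm(m_i) when all pairwise compatibility conditions hold.
Pairwise compatibility: gcd(m_i, m_j) must divide a_i - a_j for every pair.
Merge one congruence at a time:
  Start: x ≡ 14 (mod 18).
  Combine with x ≡ 4 (mod 14): gcd(18, 14) = 2; 4 - 14 = -10, which IS divisible by 2, so compatible.
    Write x = 14 + 18·t and substitute into x ≡ 4 (mod 14): 18·t ≡ 4 − 14 = -10 (mod 14).
    Divide the congruence (and modulus) by g = 2: 9·t ≡ -5 (mod 7).
    Reduce coefficients mod 7: 2·t ≡ 2 (mod 7).
    The inverse of 2 mod 7 is 4 (since 2·4 = 8 = 1·7 + 1), so t ≡ 4·2 = 8 ≡ 1 (mod 7).
    Then x = 14 + 18·1 = 32, valid modulo lcm(18, 14) = 126: x ≡ 32 (mod 126).
  Combine with x ≡ 11 (mod 15): gcd(126, 15) = 3; 11 - 32 = -21, which IS divisible by 3, so compatible.
    Write x = 32 + 126·t and substitute into x ≡ 11 (mod 15): 126·t ≡ 11 − 32 = -21 (mod 15).
    Divide the congruence (and modulus) by g = 3: 42·t ≡ -7 (mod 5).
    Reduce coefficients mod 5: 2·t ≡ 3 (mod 5).
    The inverse of 2 mod 5 is 3 (since 2·3 = 6 = 1·5 + 1), so t ≡ 3·3 = 9 ≡ 4 (mod 5).
    Then x = 32 + 126·4 = 536, valid modulo lcm(126, 15) = 630: x ≡ 536 (mod 630).
Verify: 536 mod 18 = 14, 536 mod 14 = 4, 536 mod 15 = 11.

x ≡ 536 (mod 630).


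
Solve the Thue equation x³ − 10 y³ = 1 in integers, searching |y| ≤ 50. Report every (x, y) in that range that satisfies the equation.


The equation is x³ - 10y³ = 1. For fixed y, x³ = 10·y³ + 1, so a solution requires the RHS to be a perfect cube.
Strategy: iterate y from -50 to 50, compute RHS = 10·y³ + 1, and check whether it is a (positive or negative) perfect cube.
Check small values of y:
  y = 0: RHS = 1 = (1)³ ⇒ x = 1 works.
  y = 1: RHS = 11 is not a perfect cube.
  y = -1: RHS = -9 is not a perfect cube.
  y = 2: RHS = 81 is not a perfect cube.
  y = -2: RHS = -79 is not a perfect cube.
  y = 3: RHS = 271 is not a perfect cube.
  y = -3: RHS = -269 is not a perfect cube.
Continuing the search up to |y| = 50 finds no further solutions beyond those listed.
Collected solutions: (1, 0).

Solutions (with |y| ≤ 50): (1, 0).


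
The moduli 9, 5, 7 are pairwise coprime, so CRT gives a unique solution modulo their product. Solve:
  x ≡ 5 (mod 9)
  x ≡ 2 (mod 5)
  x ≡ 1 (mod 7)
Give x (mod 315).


Moduli 9, 5, 7 are pairwise coprime; by CRT there is a unique solution modulo M = 9 · 5 · 7 = 315.
Solve pairwise, accumulating the modulus:
  Start with x ≡ 5 (mod 9).
  Combine with x ≡ 2 (mod 5): since gcd(9, 5) = 1, we get a unique residue mod 45.
    Write x = 5 + 9·t and substitute into x ≡ 2 (mod 5): 9·t ≡ 2 − 5 = -3 (mod 5).
    Reduce coefficients mod 5: 4·t ≡ 2 (mod 5).
    The inverse of 4 mod 5 is 4 (since 4·4 = 16 = 3·5 + 1), so t ≡ 4·2 = 8 ≡ 3 (mod 5).
    Then x = 5 + 9·3 = 32, valid modulo lcm(9, 5) = 45: x ≡ 32 (mod 45).
  Combine with x ≡ 1 (mod 7): since gcd(45, 7) = 1, we get a unique residue mod 315.
    Write x = 32 + 45·t and substitute into x ≡ 1 (mod 7): 45·t ≡ 1 − 32 = -31 (mod 7).
    Reduce coefficients mod 7: 3·t ≡ 4 (mod 7).
    The inverse of 3 mod 7 is 5 (since 3·5 = 15 = 2·7 + 1), so t ≡ 5·4 = 20 ≡ 6 (mod 7).
    Then x = 32 + 45·6 = 302, valid modulo lcm(45, 7) = 315: x ≡ 302 (mod 315).
Verify: 302 mod 9 = 5 ✓, 302 mod 5 = 2 ✓, 302 mod 7 = 1 ✓.

x ≡ 302 (mod 315).


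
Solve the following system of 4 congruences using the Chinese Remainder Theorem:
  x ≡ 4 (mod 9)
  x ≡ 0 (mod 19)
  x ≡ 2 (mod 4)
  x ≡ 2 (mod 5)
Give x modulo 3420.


Product of moduli M = 9 · 19 · 4 · 5 = 3420.
Merge one congruence at a time:
  Start: x ≡ 4 (mod 9).
  Combine with x ≡ 0 (mod 19); new modulus lcm = 171.
    Write x = 4 + 9·t and substitute into x ≡ 0 (mod 19): 9·t ≡ 0 − 4 = -4 (mod 19).
    Reduce coefficients mod 19: 9·t ≡ 15 (mod 19).
    The inverse of 9 mod 19 is 17 (since 9·17 = 153 = 8·19 + 1), so t ≡ 17·15 = 255 ≡ 8 (mod 19).
    Then x = 4 + 9·8 = 76, valid modulo lcm(9, 19) = 171: x ≡ 76 (mod 171).
  Combine with x ≡ 2 (mod 4); new modulus lcm = 684.
    Write x = 76 + 171·t and substitute into x ≡ 2 (mod 4): 171·t ≡ 2 − 76 = -74 (mod 4).
    Reduce coefficients mod 4: 3·t ≡ 2 (mod 4).
    The inverse of 3 mod 4 is 3 (since 3·3 = 9 = 2·4 + 1), so t ≡ 3·2 = 6 ≡ 2 (mod 4).
    Then x = 76 + 171·2 = 418, valid modulo lcm(171, 4) = 684: x ≡ 418 (mod 684).
  Combine with x ≡ 2 (mod 5); new modulus lcm = 3420.
    Write x = 418 + 684·t and substitute into x ≡ 2 (mod 5): 684·t ≡ 2 − 418 = -416 (mod 5).
    Reduce coefficients mod 5: 4·t ≡ 4 (mod 5).
    The inverse of 4 mod 5 is 4 (since 4·4 = 16 = 3·5 + 1), so t ≡ 4·4 = 16 ≡ 1 (mod 5).
    Then x = 418 + 684·1 = 1102, valid modulo lcm(684, 5) = 3420: x ≡ 1102 (mod 3420).
Verify against each original: 1102 mod 9 = 4, 1102 mod 19 = 0, 1102 mod 4 = 2, 1102 mod 5 = 2.

x ≡ 1102 (mod 3420).


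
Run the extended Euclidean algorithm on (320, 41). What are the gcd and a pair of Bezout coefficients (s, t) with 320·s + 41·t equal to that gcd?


Euclidean algorithm on (320, 41) — divide until remainder is 0:
  320 = 7 · 41 + 33
  41 = 1 · 33 + 8
  33 = 4 · 8 + 1
  8 = 8 · 1 + 0
gcd(320, 41) = 1.
Track Bezout coefficients alongside the remainders: start with r₀ = 320 = a·1 + b·0 (s = 1, t = 0) and r₁ = 41 = a·0 + b·1 (s = 0, t = 1); each new remainder r_{k+1} = r_{k-1} − q_k·r_k inherits s_{k+1} = s_{k-1} − q_k·s_k, t_{k+1} = t_{k-1} − q_k·t_k, so r_k = a·s_k + b·t_k at every step:
  q = 7: r = 33, s = 1 − 7·0 = 1, t = 0 − 7·1 = -7  (check: 320·1 + 41·(-7) = 33)
  q = 1: r = 8, s = 0 − 1·1 = -1, t = 1 − 1·(-7) = 8  (check: 320·(-1) + 41·8 = 8)
  q = 4: r = 1, s = 1 − 4·(-1) = 5, t = -7 − 4·8 = -39  (check: 320·5 + 41·(-39) = 1)
The row with r = 1 (the gcd) gives the Bezout coefficients s = 5, t = -39.
Result: 320 · (5) + 41 · (-39) = 1.

gcd(320, 41) = 1; s = 5, t = -39 (check: 320·5 + 41·(-39) = 1).


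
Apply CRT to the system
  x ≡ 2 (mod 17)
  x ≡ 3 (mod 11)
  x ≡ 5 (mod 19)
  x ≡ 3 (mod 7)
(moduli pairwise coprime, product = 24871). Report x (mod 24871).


Product of moduli M = 17 · 11 · 19 · 7 = 24871.
Merge one congruence at a time:
  Start: x ≡ 2 (mod 17).
  Combine with x ≡ 3 (mod 11); new modulus lcm = 187.
    Write x = 2 + 17·t and substitute into x ≡ 3 (mod 11): 17·t ≡ 3 − 2 = 1 (mod 11).
    Reduce coefficients mod 11: 6·t ≡ 1 (mod 11).
    The inverse of 6 mod 11 is 2 (since 6·2 = 12 = 1·11 + 1), so t ≡ 2·1 = 2 ≡ 2 (mod 11).
    Then x = 2 + 17·2 = 36, valid modulo lcm(17, 11) = 187: x ≡ 36 (mod 187).
  Combine with x ≡ 5 (mod 19); new modulus lcm = 3553.
    Write x = 36 + 187·t and substitute into x ≡ 5 (mod 19): 187·t ≡ 5 − 36 = -31 (mod 19).
    Reduce coefficients mod 19: 16·t ≡ 7 (mod 19).
    The inverse of 16 mod 19 is 6 (since 16·6 = 96 = 5·19 + 1), so t ≡ 6·7 = 42 ≡ 4 (mod 19).
    Then x = 36 + 187·4 = 784, valid modulo lcm(187, 19) = 3553: x ≡ 784 (mod 3553).
  Combine with x ≡ 3 (mod 7); new modulus lcm = 24871.
    Write x = 784 + 3553·t and substitute into x ≡ 3 (mod 7): 3553·t ≡ 3 − 784 = -781 (mod 7).
    Reduce coefficients mod 7: 4·t ≡ 3 (mod 7).
    The inverse of 4 mod 7 is 2 (since 4·2 = 8 = 1·7 + 1), so t ≡ 2·3 = 6 ≡ 6 (mod 7).
    Then x = 784 + 3553·6 = 22102, valid modulo lcm(3553, 7) = 24871: x ≡ 22102 (mod 24871).
Verify against each original: 22102 mod 17 = 2, 22102 mod 11 = 3, 22102 mod 19 = 5, 22102 mod 7 = 3.

x ≡ 22102 (mod 24871).
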